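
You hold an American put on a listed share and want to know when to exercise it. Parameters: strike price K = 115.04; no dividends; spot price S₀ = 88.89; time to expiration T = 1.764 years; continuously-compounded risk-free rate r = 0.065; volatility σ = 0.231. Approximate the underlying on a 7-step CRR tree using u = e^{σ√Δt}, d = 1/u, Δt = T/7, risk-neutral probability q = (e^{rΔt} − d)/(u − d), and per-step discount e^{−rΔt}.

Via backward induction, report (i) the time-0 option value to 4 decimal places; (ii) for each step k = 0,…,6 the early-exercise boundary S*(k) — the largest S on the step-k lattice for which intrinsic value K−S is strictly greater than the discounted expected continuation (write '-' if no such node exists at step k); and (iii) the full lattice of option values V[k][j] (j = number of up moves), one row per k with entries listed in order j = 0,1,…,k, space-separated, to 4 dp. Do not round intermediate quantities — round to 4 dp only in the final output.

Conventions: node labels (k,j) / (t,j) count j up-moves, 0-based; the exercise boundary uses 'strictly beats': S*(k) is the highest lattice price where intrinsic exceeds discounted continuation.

Δt=0.25200  u=1.12295  d=0.89051  q=0.54209  discount=0.98375
step 7 (expiry): payoffs max(K−S,0) = 75.5648 65.2609 52.2675 35.8826 15.2208 0.0000 0.0000 0.0000
step 6: (k=6,j=0): S=44.3287, K−S=70.7113, hold=68.8423 ⇒ V=70.7113 exercise | (k=6,j=1): S=55.8995, K−S=59.1405, hold=57.2715 ⇒ V=59.1405 exercise | (k=6,j=2): S=70.4905, K−S=44.5495, hold=42.6805 ⇒ V=44.5495 exercise | (k=6,j=3): S=88.8900, K−S=26.1500, hold=24.2810 ⇒ V=26.1500 exercise | (k=6,j=4): S=112.0922, K−S=2.9478, hold=6.8565 ⇒ V=6.8565 continue | (k=6,j=5): S=141.3507, K−S=0.0000, hold=0.0000 ⇒ V=0.0000 continue | (k=6,j=6): S=178.2463, K−S=0.0000, hold=0.0000 ⇒ V=0.0000 continue  boundary S*=88.8900
step 5: (k=5,j=0): S=49.7791, K−S=65.2609, hold=63.3919 ⇒ V=65.2609 exercise | (k=5,j=1): S=62.7725, K−S=52.2675, hold=50.3985 ⇒ V=52.2675 exercise | (k=5,j=2): S=79.1574, K−S=35.8826, hold=34.0136 ⇒ V=35.8826 exercise | (k=5,j=3): S=99.8192, K−S=15.2208, hold=15.4362 ⇒ V=15.4362 continue | (k=5,j=4): S=125.8742, K−S=0.0000, hold=3.0886 ⇒ V=3.0886 continue | (k=5,j=5): S=158.7301, K−S=0.0000, hold=0.0000 ⇒ V=0.0000 continue  boundary S*=79.1574
step 4: (k=4,j=0): S=55.8995, K−S=59.1405, hold=57.2715 ⇒ V=59.1405 exercise | (k=4,j=1): S=70.4905, K−S=44.5495, hold=42.6805 ⇒ V=44.5495 exercise | (k=4,j=2): S=88.8900, K−S=26.1500, hold=24.3959 ⇒ V=26.1500 exercise | (k=4,j=3): S=112.0922, K−S=2.9478, hold=8.6007 ⇒ V=8.6007 continue | (k=4,j=4): S=141.3507, K−S=0.0000, hold=1.3913 ⇒ V=1.3913 continue  boundary S*=88.8900
step 3: (k=3,j=0): S=62.7725, K−S=52.2675, hold=50.3985 ⇒ V=52.2675 exercise | (k=3,j=1): S=79.1574, K−S=35.8826, hold=34.0136 ⇒ V=35.8826 exercise | (k=3,j=2): S=99.8192, K−S=15.2208, hold=16.3664 ⇒ V=16.3664 continue | (k=3,j=3): S=125.8742, K−S=0.0000, hold=4.6163 ⇒ V=4.6163 continue  boundary S*=79.1574
step 2: (k=2,j=0): S=70.4905, K−S=44.5495, hold=42.6805 ⇒ V=44.5495 exercise | (k=2,j=1): S=88.8900, K−S=26.1500, hold=24.8919 ⇒ V=26.1500 exercise | (k=2,j=2): S=112.0922, K−S=2.9478, hold=9.8343 ⇒ V=9.8343 continue  boundary S*=88.8900
step 1: (k=1,j=0): S=79.1574, K−S=35.8826, hold=34.0136 ⇒ V=35.8826 exercise | (k=1,j=1): S=99.8192, K−S=15.2208, hold=17.0243 ⇒ V=17.0243 continue  boundary S*=79.1574
step 0: (k=0,j=0): S=88.8900, K−S=26.1500, hold=25.2428 ⇒ V=26.1500 exercise  boundary S*=88.8900

price = 26.1500
boundary = 88.8900 79.1574 88.8900 79.1574 88.8900 79.1574 88.8900
tree:
26.1500
35.8826 17.0243
44.5495 26.1500 9.8343
52.2675 35.8826 16.3664 4.6163
59.1405 44.5495 26.1500 8.6007 1.3913
65.2609 52.2675 35.8826 15.4362 3.0886 0.0000
70.7113 59.1405 44.5495 26.1500 6.8565 0.0000 0.0000
75.5648 65.2609 52.2675 35.8826 15.2208 0.0000 0.0000 0.0000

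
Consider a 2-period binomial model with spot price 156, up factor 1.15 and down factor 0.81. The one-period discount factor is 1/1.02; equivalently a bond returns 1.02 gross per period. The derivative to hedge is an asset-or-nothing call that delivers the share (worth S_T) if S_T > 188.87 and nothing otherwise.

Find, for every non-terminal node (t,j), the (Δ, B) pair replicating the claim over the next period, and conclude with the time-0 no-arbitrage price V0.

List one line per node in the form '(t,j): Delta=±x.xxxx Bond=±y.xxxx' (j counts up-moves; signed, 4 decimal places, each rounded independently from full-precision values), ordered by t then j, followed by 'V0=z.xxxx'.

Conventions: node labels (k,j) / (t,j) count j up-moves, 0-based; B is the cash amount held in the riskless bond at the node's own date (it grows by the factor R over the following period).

The replicating-portfolio and risk-neutral prices coincide; use p* = (1.02−0.81)/(1.15−0.81) = 0.6176 for the latter.
Terminal payoffs: V(2,0)=0.0000, V(2,1)=0.0000, V(2,2)=206.3100
(1,0): S=126.3600. Δ = (V_up−V_dn)/(S_up−S_dn) = (0.0000−0.0000)/(145.3140−102.3516) = 0.0000. V = [p*·0.0000 + (1−p*)·0.0000]/1.02 = 0.0000. B = V − Δ·S = 0.0000.
(1,1): S=179.4000. Δ = (V_up−V_dn)/(S_up−S_dn) = (206.3100−0.0000)/(206.3100−145.3140) = 3.3824. V = [p*·206.3100 + (1−p*)·0.0000]/1.02 = 124.9282. B = V − Δ·S = -481.8659.
(0,0): S=156.0000. Δ = (V_up−V_dn)/(S_up−S_dn) = (124.9282−0.0000)/(179.4000−126.3600) = 2.3554. V = [p*·124.9282 + (1−p*)·0.0000]/1.02 = 75.6486. B = V − Δ·S = -291.7873.
Check: Δ(0,0)·S0 + B(0,0) = 75.6486 = V0.

(0,0): Delta=2.3554 Bond=-291.7873
(1,0): Delta=0.0000 Bond=0.0000
(1,1): Delta=3.3824 Bond=-481.8659
V0=75.6486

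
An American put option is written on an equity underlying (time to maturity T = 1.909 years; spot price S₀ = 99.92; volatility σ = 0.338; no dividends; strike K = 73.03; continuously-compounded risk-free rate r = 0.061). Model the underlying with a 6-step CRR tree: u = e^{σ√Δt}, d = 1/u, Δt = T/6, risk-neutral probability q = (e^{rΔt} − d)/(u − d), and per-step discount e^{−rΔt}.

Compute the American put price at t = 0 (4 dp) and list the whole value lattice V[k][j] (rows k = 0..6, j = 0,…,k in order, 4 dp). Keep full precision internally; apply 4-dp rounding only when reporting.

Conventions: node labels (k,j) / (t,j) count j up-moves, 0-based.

price = 3.9879
tree:
3.9879
6.7032 1.4663
10.9894 2.7387 0.2691
17.4334 5.0643 0.5526 0.0000
26.4227 9.2499 1.1350 0.0000 0.0000
34.5128 16.6333 2.3311 0.0000 0.0000 0.0000
41.1987 26.4227 4.7878 0.0000 0.0000 0.0000 0.0000

Δt=0.31817, u=1.21004, d=0.82642, q=0.50357, disc=e^(-rΔt)=0.98078
k=6 terminal: V=max(K-S,0) → 41.1987 26.4227 4.7878 0.0000 0.0000 0.0000 0.0000
k=5: j=0 S=38.5172 intr=34.5128 cont=33.1091 V=34.5128[EX]; j=1 S=56.3967 intr=16.6333 cont=15.2296 V=16.6333[EX]; j=2 S=82.5758 intr=0.0000 cont=2.3311 V=2.3311[hold]; j=3 S=120.9072 intr=0.0000 cont=0.0000 V=0.0000[hold]; j=4 S=177.0318 intr=0.0000 cont=0.0000 V=0.0000[hold]; j=5 S=259.2093 intr=0.0000 cont=0.0000 V=0.0000[hold]
k=4: j=0 S=46.6073 intr=26.4227 cont=25.0190 V=26.4227[EX]; j=1 S=68.2422 intr=4.7878 cont=9.2499 V=9.2499[hold]; j=2 S=99.9200 intr=0.0000 cont=1.1350 V=1.1350[hold]; j=3 S=146.3025 intr=0.0000 cont=0.0000 V=0.0000[hold]; j=4 S=214.2155 intr=0.0000 cont=0.0000 V=0.0000[hold]
k=3: j=0 S=56.3967 intr=16.6333 cont=17.4334 V=17.4334[hold]; j=1 S=82.5758 intr=0.0000 cont=5.0643 V=5.0643[hold]; j=2 S=120.9072 intr=0.0000 cont=0.5526 V=0.5526[hold]; j=3 S=177.0318 intr=0.0000 cont=0.0000 V=0.0000[hold]
k=2: j=0 S=68.2422 intr=4.7878 cont=10.9894 V=10.9894[hold]; j=1 S=99.9200 intr=0.0000 cont=2.7387 V=2.7387[hold]; j=2 S=146.3025 intr=0.0000 cont=0.2691 V=0.2691[hold]
k=1: j=0 S=82.5758 intr=0.0000 cont=6.7032 V=6.7032[hold]; j=1 S=120.9072 intr=0.0000 cont=1.4663 V=1.4663[hold]
k=0: j=0 S=99.9200 intr=0.0000 cont=3.9879 V=3.9879[hold]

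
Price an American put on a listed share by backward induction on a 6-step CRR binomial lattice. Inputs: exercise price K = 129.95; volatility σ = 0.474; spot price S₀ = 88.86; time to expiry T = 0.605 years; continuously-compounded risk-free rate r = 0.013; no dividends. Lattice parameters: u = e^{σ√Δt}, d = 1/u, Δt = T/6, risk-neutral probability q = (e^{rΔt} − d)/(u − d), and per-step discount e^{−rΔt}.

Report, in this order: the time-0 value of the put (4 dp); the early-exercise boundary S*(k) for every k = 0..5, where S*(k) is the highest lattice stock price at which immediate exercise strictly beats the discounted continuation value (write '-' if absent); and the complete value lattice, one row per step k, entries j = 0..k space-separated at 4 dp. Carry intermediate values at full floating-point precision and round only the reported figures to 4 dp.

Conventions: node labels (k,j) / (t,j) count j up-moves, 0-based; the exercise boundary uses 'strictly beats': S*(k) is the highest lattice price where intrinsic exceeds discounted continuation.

Δt=0.10083, u=1.16243, d=0.86026, q=0.46678, disc=e^(-rΔt)=0.99869
k=6 terminal: V=max(K-S,0) → 93.9337 81.2830 64.1887 41.0900 9.8779 0.0000 0.0000
k=5: j=0 S=41.8665 intr=88.0835 cont=87.9133 V=88.0835[EX]; j=1 S=56.5721 intr=73.3779 cont=73.2076 V=73.3779[EX]; j=2 S=76.4431 intr=53.5069 cont=53.3367 V=53.5069[EX]; j=3 S=103.2938 intr=26.6562 cont=26.4860 V=26.6562[EX]; j=4 S=139.5758 intr=0.0000 cont=5.2602 V=5.2602[hold]; j=5 S=188.6018 intr=0.0000 cont=0.0000 V=0.0000[hold]  S*(5)=103.2938
k=4: j=0 S=48.6670 intr=81.2830 cont=81.1128 V=81.2830[EX]; j=1 S=65.7613 intr=64.1887 cont=64.0185 V=64.1887[EX]; j=2 S=88.8600 intr=41.0900 cont=40.9198 V=41.0900[EX]; j=3 S=120.0721 intr=9.8779 cont=16.6471 V=16.6471[hold]; j=4 S=162.2475 intr=0.0000 cont=2.8011 V=2.8011[hold]  S*(4)=88.8600
k=3: j=0 S=56.5721 intr=73.3779 cont=73.2076 V=73.3779[EX]; j=1 S=76.4431 intr=53.5069 cont=53.3367 V=53.5069[EX]; j=2 S=103.2938 intr=26.6562 cont=29.6416 V=29.6416[hold]; j=3 S=139.5758 intr=0.0000 cont=10.1707 V=10.1707[hold]  S*(3)=76.4431
k=2: j=0 S=65.7613 intr=64.1887 cont=64.0185 V=64.1887[EX]; j=1 S=88.8600 intr=41.0900 cont=42.3115 V=42.3115[hold]; j=2 S=120.0721 intr=9.8779 cont=20.5260 V=20.5260[hold]  S*(2)=65.7613
k=1: j=0 S=76.4431 intr=53.5069 cont=53.9061 V=53.9061[hold]; j=1 S=103.2938 intr=26.6562 cont=32.1003 V=32.1003[hold]  S*(1)=-
k=0: j=0 S=88.8600 intr=41.0900 cont=43.6702 V=43.6702[hold]  S*(0)=-

price = 43.6702
boundary = - - 65.7613 76.4431 88.8600 103.2938
tree:
43.6702
53.9061 32.1003
64.1887 42.3115 20.5260
73.3779 53.5069 29.6416 10.1707
81.2830 64.1887 41.0900 16.6471 2.8011
88.0835 73.3779 53.5069 26.6562 5.2602 0.0000
93.9337 81.2830 64.1887 41.0900 9.8779 0.0000 0.0000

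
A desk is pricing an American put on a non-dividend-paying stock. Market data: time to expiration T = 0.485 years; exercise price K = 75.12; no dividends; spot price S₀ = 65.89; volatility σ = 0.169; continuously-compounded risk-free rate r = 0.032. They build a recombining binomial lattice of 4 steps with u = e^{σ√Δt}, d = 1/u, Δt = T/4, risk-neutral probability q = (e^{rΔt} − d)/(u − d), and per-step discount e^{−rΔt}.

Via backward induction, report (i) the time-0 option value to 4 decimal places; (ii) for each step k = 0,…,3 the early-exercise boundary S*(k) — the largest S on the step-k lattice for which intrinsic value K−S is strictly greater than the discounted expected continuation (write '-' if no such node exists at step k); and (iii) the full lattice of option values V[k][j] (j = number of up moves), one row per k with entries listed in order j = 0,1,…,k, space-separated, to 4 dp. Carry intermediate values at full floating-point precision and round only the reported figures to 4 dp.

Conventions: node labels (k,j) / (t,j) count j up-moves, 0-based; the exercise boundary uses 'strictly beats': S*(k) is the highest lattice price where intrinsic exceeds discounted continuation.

params: Δt=0.12125 u=1.06061 d=0.94285 q=0.51830 e^(-rΔt)=0.99613
t_4 payoffs: 23.0496 16.5459 9.2300 1.0003 0.0000
t_3: node(3,0) S=55.2266 payoff=19.8934 vs cont=19.6025 → 19.8934 [stop]  node(3,1) S=62.1244 payoff=12.9956 vs cont=12.7047 → 12.9956 [stop]  node(3,2) S=69.8838 payoff=5.2362 vs cont=4.9453 → 5.2362 [stop]  node(3,3) S=78.6124 payoff=0.0000 vs cont=0.4800 → 0.4800 [wait]  ⇒ S*(3)=69.8838
t_2: node(2,0) S=58.5741 payoff=16.5459 vs cont=16.2550 → 16.5459 [stop]  node(2,1) S=65.8900 payoff=9.2300 vs cont=8.9391 → 9.2300 [stop]  node(2,2) S=74.1197 payoff=1.0003 vs cont=2.7603 → 2.7603 [wait]  ⇒ S*(2)=65.8900
t_1: node(1,0) S=62.1244 payoff=12.9956 vs cont=12.7047 → 12.9956 [stop]  node(1,1) S=69.8838 payoff=5.2362 vs cont=5.8540 → 5.8540 [wait]  ⇒ S*(1)=62.1244
t_0: node(0,0) S=65.8900 payoff=9.2300 vs cont=9.2581 → 9.2581 [wait]  ⇒ S*(0)=-

price = 9.2581
boundary = - 62.1244 65.8900 69.8838
tree:
9.2581
12.9956 5.8540
16.5459 9.2300 2.7603
19.8934 12.9956 5.2362 0.4800
23.0496 16.5459 9.2300 1.0003 0.0000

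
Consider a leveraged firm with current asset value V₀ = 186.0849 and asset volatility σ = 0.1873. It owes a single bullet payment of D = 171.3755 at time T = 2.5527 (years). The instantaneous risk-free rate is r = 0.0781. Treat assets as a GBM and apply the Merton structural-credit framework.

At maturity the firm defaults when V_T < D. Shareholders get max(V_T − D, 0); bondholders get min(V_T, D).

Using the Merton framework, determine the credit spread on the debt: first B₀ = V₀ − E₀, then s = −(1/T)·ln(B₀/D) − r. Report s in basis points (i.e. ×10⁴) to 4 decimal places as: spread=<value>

With assets at 186.0849 and a single debt payment of 171.3755 at 2.5527 years:
d₁ = [ln(V₀/D) + (r + σ²/2)T] / (σ√T)
   = [ln(186.0849/171.3755) + (0.0781 + 0.5·0.1873²)·2.5527] / (0.1873·√2.5527)
   = [0.082346 + 0.244142] / 0.299252 = 1.091012
d₂ = d₁ − σ√T = 1.091012 − 0.299252 = 0.791759
N(d₁) = 0.862366,  N(d₂) = 0.785749,  e^(−rT) = 0.819250
E₀ = V₀·N(d₁) − D·e^(−rT)·N(d₂)
   = 186.0849·0.862366 − 171.3755·0.819250·0.785749 = 50.154564
B₀ = V₀ − E₀ = 186.0849 − 50.154564 = 135.930336
spread = −(1/T)·ln(B₀/D) − r = −(1/2.5527)·ln(135.930336/171.3755) − 0.0781 = 0.01267233
in basis points: 0.01267233 × 10⁴ = 126.7233 bp

spread=126.7233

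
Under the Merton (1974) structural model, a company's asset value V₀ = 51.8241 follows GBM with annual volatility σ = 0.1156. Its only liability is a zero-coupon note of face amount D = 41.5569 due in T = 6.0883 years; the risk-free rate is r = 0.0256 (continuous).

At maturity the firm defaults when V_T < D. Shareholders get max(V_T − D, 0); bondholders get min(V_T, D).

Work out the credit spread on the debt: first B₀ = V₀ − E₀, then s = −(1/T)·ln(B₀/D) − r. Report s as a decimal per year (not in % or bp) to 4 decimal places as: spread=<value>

Work the structural quantities from V₀ = 51.8241 against face 41.5569:
d₁ = [ln(V₀/D) + (r + σ²/2)T] / (σ√T)
   = [ln(51.8241/41.5569) + (0.0256 + 0.5·0.1156²)·6.0883] / (0.1156·√6.0883)
   = [0.220792 + 0.196541] / 0.285237 = 1.463107
d₂ = d₁ − σ√T = 1.463107 − 0.285237 = 1.177870
N(d₁) = 0.928281,  N(d₂) = 0.880576,  e^(−rT) = 0.855679
E₀ = V₀·N(d₁) − D·e^(−rT)·N(d₂)
   = 51.8241·0.928281 − 41.5569·0.855679·0.880576 = 16.794623
B₀ = V₀ − E₀ = 51.8241 − 16.794623 = 35.029477
spread = −(1/T)·ln(B₀/D) − r = −(1/6.0883)·ln(35.029477/41.5569) − 0.0256 = 0.00246591

spread=0.0025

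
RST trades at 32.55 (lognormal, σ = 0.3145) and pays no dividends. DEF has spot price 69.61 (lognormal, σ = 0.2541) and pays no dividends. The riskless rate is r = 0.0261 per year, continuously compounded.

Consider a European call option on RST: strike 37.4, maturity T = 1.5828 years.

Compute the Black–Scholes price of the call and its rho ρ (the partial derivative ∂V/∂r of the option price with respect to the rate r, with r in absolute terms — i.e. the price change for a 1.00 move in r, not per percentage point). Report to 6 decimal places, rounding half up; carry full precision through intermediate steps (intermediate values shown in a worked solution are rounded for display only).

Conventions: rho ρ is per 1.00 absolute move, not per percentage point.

σ√T = 0.3145·√1.5828 = 0.395670
d₁ = (ln(S/K) + (r+σ²/2)T) / (σ√T) = (ln(32.55/37.4) + (0.0261+0.3145²/2)·1.5828) / 0.395670 = (-0.138893 + 0.119589) / 0.395670 = -0.048790
d₂ = d₁ − σ√T = -0.048790 − 0.395670 = -0.444460
e^{−rT} = 0.959531
N(d₁) = 0.480543,  N(d₂) = 0.328355
Call price V = S·N(d₁) − K·e^{−rT}·N(d₂) = 15.641688 − 11.783490 = 3.858198
ρ = K·T·e^{−rT}·N(d₂) = 18.650908

price = 3.858198
ρ = 18.650908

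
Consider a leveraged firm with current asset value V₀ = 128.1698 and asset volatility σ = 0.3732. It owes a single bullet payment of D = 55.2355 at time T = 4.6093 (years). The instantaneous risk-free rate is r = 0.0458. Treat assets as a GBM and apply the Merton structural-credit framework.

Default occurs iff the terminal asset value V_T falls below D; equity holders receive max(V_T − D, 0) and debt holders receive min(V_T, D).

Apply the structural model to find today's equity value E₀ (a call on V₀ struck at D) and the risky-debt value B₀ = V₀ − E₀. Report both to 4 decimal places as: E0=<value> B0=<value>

Work the structural quantities from V₀ = 128.1698 against face 55.2355:
d₁ = [ln(V₀/D) + (r + σ²/2)T] / (σ√T)
   = [ln(128.1698/55.2355) + (0.0458 + 0.5·0.3732²)·4.6093] / (0.3732·√4.6093)
   = [0.841750 + 0.532094] / 0.801234 = 1.714661
d₂ = d₁ − σ√T = 1.714661 − 0.801234 = 0.913427
N(d₁) = 0.956796,  N(d₂) = 0.819491,  e^(−rT) = 0.809688
E₀ = V₀·N(d₁) − D·e^(−rT)·N(d₂)
   = 128.1698·0.956796 − 55.2355·0.809688·0.819491 = 85.981849
B₀ = V₀ − E₀ = 128.1698 − 85.981849 = 42.187951

E0=85.9818 B0=42.1880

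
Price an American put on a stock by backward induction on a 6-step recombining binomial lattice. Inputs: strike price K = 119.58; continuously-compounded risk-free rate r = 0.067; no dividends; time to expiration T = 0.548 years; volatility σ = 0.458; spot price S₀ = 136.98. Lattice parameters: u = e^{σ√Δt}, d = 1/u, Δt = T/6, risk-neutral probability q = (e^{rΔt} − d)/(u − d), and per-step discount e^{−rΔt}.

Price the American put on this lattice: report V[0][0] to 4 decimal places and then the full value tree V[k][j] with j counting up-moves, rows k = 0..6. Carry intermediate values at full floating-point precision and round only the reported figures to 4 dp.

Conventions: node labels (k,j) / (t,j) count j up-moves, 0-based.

price = 9.0345
tree:
9.0345
13.9210 4.0124
20.7951 6.8712 1.0581
29.8741 11.5144 2.0774 0.0000
40.8378 18.7266 4.0789 0.0000 0.0000
51.0162 29.1485 8.0085 0.0000 0.0000 0.0000
59.8789 40.8378 15.7238 0.0000 0.0000 0.0000 0.0000

Δt=0.09133  u=1.14845  d=0.87074  q=0.48755  discount=0.99390
step 6 (expiry): payoffs max(K−S,0) = 59.8789 40.8378 15.7238 0.0000 0.0000 0.0000 0.0000
k=5: (k=5,j=0): S=68.5638, K−S=51.0162, hold=50.2867 ⇒ V=51.0162 exercise | (k=5,j=1): S=90.4315, K−S=29.1485, hold=28.4190 ⇒ V=29.1485 exercise | (k=5,j=2): S=119.2737, K−S=0.3063, hold=8.0085 ⇒ V=8.0085 continue | (k=5,j=3): S=157.3148, K−S=0.0000, hold=0.0000 ⇒ V=0.0000 continue | (k=5,j=4): S=207.4887, K−S=0.0000, hold=0.0000 ⇒ V=0.0000 continue | (k=5,j=5): S=273.6651, K−S=0.0000, hold=0.0000 ⇒ V=0.0000 continue
k=4: (k=4,j=0): S=78.7422, K−S=40.8378, hold=40.1083 ⇒ V=40.8378 exercise | (k=4,j=1): S=103.8562, K−S=15.7238, hold=18.7266 ⇒ V=18.7266 continue | (k=4,j=2): S=136.9800, K−S=0.0000, hold=4.0789 ⇒ V=4.0789 continue | (k=4,j=3): S=180.6683, K−S=0.0000, hold=0.0000 ⇒ V=0.0000 continue | (k=4,j=4): S=238.2906, K−S=0.0000, hold=0.0000 ⇒ V=0.0000 continue
k=3: (k=3,j=0): S=90.4315, K−S=29.1485, hold=29.8741 ⇒ V=29.8741 continue | (k=3,j=1): S=119.2737, K−S=0.3063, hold=11.5144 ⇒ V=11.5144 continue | (k=3,j=2): S=157.3148, K−S=0.0000, hold=2.0774 ⇒ V=2.0774 continue | (k=3,j=3): S=207.4887, K−S=0.0000, hold=0.0000 ⇒ V=0.0000 continue
k=2: (k=2,j=0): S=103.8562, K−S=15.7238, hold=20.7951 ⇒ V=20.7951 continue | (k=2,j=1): S=136.9800, K−S=0.0000, hold=6.8712 ⇒ V=6.8712 continue | (k=2,j=2): S=180.6683, K−S=0.0000, hold=1.0581 ⇒ V=1.0581 continue
k=1: (k=1,j=0): S=119.2737, K−S=0.3063, hold=13.9210 ⇒ V=13.9210 continue | (k=1,j=1): S=157.3148, K−S=0.0000, hold=4.0124 ⇒ V=4.0124 continue
k=0: (k=0,j=0): S=136.9800, K−S=0.0000, hold=9.0345 ⇒ V=9.0345 continue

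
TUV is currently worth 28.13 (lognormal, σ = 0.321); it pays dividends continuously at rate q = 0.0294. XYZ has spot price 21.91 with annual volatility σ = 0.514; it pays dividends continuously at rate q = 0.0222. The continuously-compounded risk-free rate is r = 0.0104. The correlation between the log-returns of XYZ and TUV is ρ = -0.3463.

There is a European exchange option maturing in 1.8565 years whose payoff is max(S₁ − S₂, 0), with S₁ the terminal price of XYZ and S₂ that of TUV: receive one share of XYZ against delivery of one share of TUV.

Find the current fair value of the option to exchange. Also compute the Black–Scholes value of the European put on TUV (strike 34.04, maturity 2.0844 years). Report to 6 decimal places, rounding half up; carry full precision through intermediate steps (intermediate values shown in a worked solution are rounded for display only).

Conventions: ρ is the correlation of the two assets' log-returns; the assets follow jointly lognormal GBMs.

exchange price = 6.108364
price(TUV put K=34.04) = 9.549398

σ_eff = √(σ₁² + σ₂² − 2ρσ₁σ₂) = √(0.514² + 0.321² − 2·-0.3463·0.514·0.321) = 0.693911
d₁ = (ln(S₁/S₂) + (q₂ − q₁ + σ_eff²/2)T) / (σ_eff√T) = (ln(21.91/28.13) + (0.0294 − 0.0222 + 0.240756)·1.8565) / 0.945477 = 0.222572
d₂ = d₁ − σ_eff√T = 0.222572 − 0.945477 = -0.722905
N(d₁) = 0.588066,  N(d₂) = 0.234869
V = S₁·e^{−q₁T}·N(d₁) − S₂·e^{−q₂T}·N(d₂) = 12.364287 − 6.255923 = 6.108364
[vanilla: TUV put K=34.04]
σ√T = 0.321·√2.0844 = 0.463442
d₁ = (ln(S/K) + (r−q+σ²/2)T) / (σ√T) = (ln(28.13/34.04) + (0.0104−0.0294+0.321²/2)·2.0844) / 0.463442 = (-0.190700 + 0.067786) / 0.463442 = -0.265220
d₂ = d₁ − σ√T = -0.265220 − 0.463442 = -0.728662
e^{−rT} = 0.978556
e^{−qT} = 0.940559
N(−d₁) = 0.604580,  N(−d₂) = 0.766896
price = K·e^{−rT}·N(−d₂) − S·e^{−qT}·N(−d₁) = 25.545319 − 15.995921 = 9.549398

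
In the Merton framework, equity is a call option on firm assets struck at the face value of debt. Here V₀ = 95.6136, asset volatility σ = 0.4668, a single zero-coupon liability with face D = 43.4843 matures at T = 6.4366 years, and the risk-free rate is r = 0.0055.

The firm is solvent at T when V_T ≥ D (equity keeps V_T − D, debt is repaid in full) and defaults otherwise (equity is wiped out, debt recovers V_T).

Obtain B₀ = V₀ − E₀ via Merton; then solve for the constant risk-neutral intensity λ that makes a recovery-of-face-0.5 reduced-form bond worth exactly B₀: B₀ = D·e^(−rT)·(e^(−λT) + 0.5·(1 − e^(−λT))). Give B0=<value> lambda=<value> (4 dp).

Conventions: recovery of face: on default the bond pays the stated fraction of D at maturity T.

B0=32.1729 lambda=0.0977

Work the structural quantities from V₀ = 95.6136 against face 43.4843:
d₁ = [ln(V₀/D) + (r + σ²/2)T] / (σ√T)
   = [ln(95.6136/43.4843) + (0.0055 + 0.5·0.4668²)·6.4366] / (0.4668·√6.4366)
   = [0.787915 + 0.736676] / 1.184293 = 1.287343
d₂ = d₁ − σ√T = 1.287343 − 1.184293 = 0.103050
N(d₁) = 0.901013,  N(d₂) = 0.541038,  e^(−rT) = 0.965218
E₀ = V₀·N(d₁) − D·e^(−rT)·N(d₂)
   = 95.6136·0.901013 − 43.4843·0.965218·0.541038 = 63.440688
B₀ = V₀ − E₀ = 95.6136 − 63.440688 = 32.172912
e^(−λT) = (B₀·e^(rT)/D − 0.5)/(1 − 0.5) = (32.1729·1.036035/43.4843 − 0.5)/0.5 = 0.53307115
λ = −ln(0.53307115)/6.4366 = 0.097738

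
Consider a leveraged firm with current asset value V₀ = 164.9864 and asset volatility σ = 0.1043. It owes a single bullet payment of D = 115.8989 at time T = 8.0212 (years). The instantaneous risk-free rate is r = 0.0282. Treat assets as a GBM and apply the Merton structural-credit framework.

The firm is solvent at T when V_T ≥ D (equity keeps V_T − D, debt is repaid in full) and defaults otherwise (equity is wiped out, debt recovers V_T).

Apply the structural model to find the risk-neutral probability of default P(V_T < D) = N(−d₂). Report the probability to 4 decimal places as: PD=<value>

PD=0.0349

Apply the equity-as-call identities (strike 115.8989, horizon 8.0212 years):
d₁ = [ln(V₀/D) + (r + σ²/2)T] / (σ√T)
   = [ln(164.9864/115.8989) + (0.0282 + 0.5·0.1043²)·8.0212] / (0.1043·√8.0212)
   = [0.353145 + 0.269827] / 0.295396 = 2.108941
d₂ = d₁ − σ√T = 2.108941 − 0.295396 = 1.813546
risk-neutral PD = N(−d₂) = N(-1.813546) = 0.034874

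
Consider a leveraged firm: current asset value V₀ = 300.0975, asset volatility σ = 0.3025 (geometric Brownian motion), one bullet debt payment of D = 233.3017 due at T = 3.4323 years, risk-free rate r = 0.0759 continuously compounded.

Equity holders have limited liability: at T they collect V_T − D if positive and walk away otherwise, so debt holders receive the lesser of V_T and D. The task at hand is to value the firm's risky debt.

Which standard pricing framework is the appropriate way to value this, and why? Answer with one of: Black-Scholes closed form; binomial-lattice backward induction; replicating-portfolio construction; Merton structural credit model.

Key observation: the data describe a firm's assets (V₀ = 300.0975, GBM) and a single zero-coupon debt of face 233.3017, so credit quantities follow from equity-as-call in the structural model.

framework: Merton structural credit model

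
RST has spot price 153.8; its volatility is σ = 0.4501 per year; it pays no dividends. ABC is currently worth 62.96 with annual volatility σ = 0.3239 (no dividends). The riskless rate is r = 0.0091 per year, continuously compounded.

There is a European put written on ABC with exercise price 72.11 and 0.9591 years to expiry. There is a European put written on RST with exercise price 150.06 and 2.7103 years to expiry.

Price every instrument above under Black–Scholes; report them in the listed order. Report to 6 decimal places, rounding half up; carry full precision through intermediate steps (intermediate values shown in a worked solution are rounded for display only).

[ABC put K=72.11]
σ√T = 0.3239·√0.9591 = 0.317207
d₁ = (ln(S/K) + (r+σ²/2)T) / (σ√T) = (ln(62.96/72.11) + (0.0091+0.3239²/2)·0.9591) / 0.317207 = (-0.135693 + 0.059038) / 0.317207 = -0.241656
d₂ = d₁ − σ√T = -0.241656 − 0.317207 = -0.558864
e^{−rT} = 0.991310
N(−d₁) = 0.595477,  N(−d₂) = 0.711873
price = K·e^{−rT}·N(−d₂) − S·N(−d₁) = 50.887055 − 37.491220 = 13.395835
[RST put K=150.06]
σ√T = 0.4501·√2.7103 = 0.740999
d₁ = (ln(S/K) + (r+σ²/2)T) / (σ√T) = (ln(153.8/150.06) + (0.0091+0.4501²/2)·2.7103) / 0.740999 = (0.024618 + 0.299204) / 0.740999 = 0.437006
d₂ = d₁ − σ√T = 0.437006 − 0.740999 = -0.303993
e^{−rT} = 0.975638
N(−d₁) = 0.331053,  N(−d₂) = 0.619433
price = K·e^{−rT}·N(−d₂) − S·N(−d₁) = 90.687647 − 50.916001 = 39.771646

price(ABC put K=72.11) = 13.395835
price(RST put K=150.06) = 39.771646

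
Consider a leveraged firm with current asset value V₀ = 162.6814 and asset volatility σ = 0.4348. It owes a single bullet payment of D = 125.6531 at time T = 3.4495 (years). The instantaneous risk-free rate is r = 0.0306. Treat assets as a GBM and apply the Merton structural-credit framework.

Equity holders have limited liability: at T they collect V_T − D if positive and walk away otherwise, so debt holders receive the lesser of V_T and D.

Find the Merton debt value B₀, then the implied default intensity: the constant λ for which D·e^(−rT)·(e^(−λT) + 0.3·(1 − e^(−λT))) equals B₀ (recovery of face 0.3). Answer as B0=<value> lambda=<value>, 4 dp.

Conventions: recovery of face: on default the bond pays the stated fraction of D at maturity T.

B0=90.6030 lambda=0.0968

With assets at 162.6814 and a single debt payment of 125.6531 at 3.4495 years:
d₁ = [ln(V₀/D) + (r + σ²/2)T] / (σ√T)
   = [ln(162.6814/125.6531) + (0.0306 + 0.5·0.4348²)·3.4495] / (0.4348·√3.4495)
   = [0.258269 + 0.431620] / 0.807547 = 0.854303
d₂ = d₁ − σ√T = 0.854303 − 0.807547 = 0.046756
N(d₁) = 0.803531,  N(d₂) = 0.518646,  e^(−rT) = 0.899825
E₀ = V₀·N(d₁) − D·e^(−rT)·N(d₂)
   = 162.6814·0.803531 − 125.6531·0.899825·0.518646 = 72.078444
B₀ = V₀ − E₀ = 162.6814 − 72.078444 = 90.602956
e^(−λT) = (B₀·e^(rT)/D − 0.3)/(1 − 0.3) = (90.6030·1.111327/125.6531 − 0.3)/0.7 = 0.71618517
λ = −ln(0.71618517)/3.4495 = 0.096772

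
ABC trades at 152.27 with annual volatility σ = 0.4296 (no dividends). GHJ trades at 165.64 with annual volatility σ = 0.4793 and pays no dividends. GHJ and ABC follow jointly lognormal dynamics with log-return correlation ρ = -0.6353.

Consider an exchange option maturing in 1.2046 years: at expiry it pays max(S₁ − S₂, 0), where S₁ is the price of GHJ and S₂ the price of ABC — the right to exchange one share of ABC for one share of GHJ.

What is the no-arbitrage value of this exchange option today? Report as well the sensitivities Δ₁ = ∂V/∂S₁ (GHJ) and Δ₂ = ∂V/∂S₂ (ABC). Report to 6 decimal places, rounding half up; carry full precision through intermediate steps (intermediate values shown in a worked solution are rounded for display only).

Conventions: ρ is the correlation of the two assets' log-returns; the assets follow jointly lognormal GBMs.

σ_eff = √(σ₁² + σ₂² − 2ρσ₁σ₂) = √(0.4793² + 0.4296² − 2·-0.6353·0.4793·0.4296) = 0.822138
d₁ = (ln(S₁/S₂) + (q₂ − q₁ + σ_eff²/2)T) / (σ_eff√T) = (ln(165.64/152.27) + (0.0 − 0.0 + 0.337955)·1.2046) / 0.902331 = 0.544437
d₂ = d₁ − σ_eff√T = 0.544437 − 0.902331 = -0.357894
N(d₁) = 0.706930,  N(d₂) = 0.360211
V = S₁·e^{−q₁T}·N(d₁) − S₂·e^{−q₂T}·N(d₂) = 117.095809 − 54.849352 = 62.246457
Key observation: the rate r is irrelevant here: denominating values in ABC turns the exchange into a ratio option on S₁/S₂, and discounting at r drops out.
Δ₁ = e^{−q₁T}·N(d₁) = 0.706930;  Δ₂ = −e^{−q₂T}·N(d₂) = -0.360211

exchange price = 62.246457
Δ1 = 0.706930
Δ2 = -0.360211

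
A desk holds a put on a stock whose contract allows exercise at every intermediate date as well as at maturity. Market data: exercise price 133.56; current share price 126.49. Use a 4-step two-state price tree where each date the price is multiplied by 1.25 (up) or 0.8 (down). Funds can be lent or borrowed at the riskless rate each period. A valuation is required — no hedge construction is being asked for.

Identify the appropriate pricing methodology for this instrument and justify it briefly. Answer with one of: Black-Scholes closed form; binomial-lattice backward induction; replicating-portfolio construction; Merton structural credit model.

framework: binomial-lattice backward induction

Key observation: early exercise of the strike-133.56 put must be checked at each of the 4 dates (spot 126.49), which forces a node-by-node comparison of intrinsic and continuation value backward from expiry.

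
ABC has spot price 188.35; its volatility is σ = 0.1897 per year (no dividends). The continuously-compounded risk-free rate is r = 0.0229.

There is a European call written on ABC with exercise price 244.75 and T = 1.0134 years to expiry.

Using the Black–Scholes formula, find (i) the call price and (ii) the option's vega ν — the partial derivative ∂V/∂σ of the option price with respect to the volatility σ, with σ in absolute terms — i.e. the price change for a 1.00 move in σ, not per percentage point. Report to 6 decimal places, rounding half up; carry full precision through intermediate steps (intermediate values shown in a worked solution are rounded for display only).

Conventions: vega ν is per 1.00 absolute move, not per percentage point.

σ√T = 0.1897·√1.0134 = 0.190967
d₁ = (ln(S/K) + (r+σ²/2)T) / (σ√T) = (ln(188.35/244.75) + (0.0229+0.1897²/2)·1.0134) / 0.190967 = (-0.261935 + 0.041441) / 0.190967 = -1.154622
d₂ = d₁ − σ√T = -1.154622 − 0.190967 = -1.345588
e^{−rT} = 0.977060
N(d₁) = 0.124123,  N(d₂) = 0.089218
Call price V = S·N(d₁) − K·e^{−rT}·N(d₂) = 23.378514 − 21.335112 = 2.043402
φ(d₁) = (1/√(2π))·e^{−d₁²/2} = 0.204842
ν = S·φ(d₁)·√T = 38.839721

price = 2.043402
ν = 38.839721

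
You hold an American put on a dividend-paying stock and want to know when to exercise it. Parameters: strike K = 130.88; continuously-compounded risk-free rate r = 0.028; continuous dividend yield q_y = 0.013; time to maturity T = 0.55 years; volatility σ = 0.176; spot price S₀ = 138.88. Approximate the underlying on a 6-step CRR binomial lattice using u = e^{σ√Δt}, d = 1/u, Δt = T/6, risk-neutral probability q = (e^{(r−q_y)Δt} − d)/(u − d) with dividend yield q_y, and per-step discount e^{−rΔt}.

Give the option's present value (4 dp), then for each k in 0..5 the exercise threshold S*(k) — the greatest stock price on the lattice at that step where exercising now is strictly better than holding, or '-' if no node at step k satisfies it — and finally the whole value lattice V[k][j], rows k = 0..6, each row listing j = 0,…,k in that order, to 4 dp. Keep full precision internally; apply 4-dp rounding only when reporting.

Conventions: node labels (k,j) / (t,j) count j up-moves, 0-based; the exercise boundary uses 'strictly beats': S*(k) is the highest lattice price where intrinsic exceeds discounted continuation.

Δt=0.09167, u=1.05473, d=0.94811, q=0.49959, disc=e^(-rΔt)=0.99744
k=6 terminal: V=max(K-S,0) → 30.0042 18.6597 6.0395 0.0000 0.0000 0.0000 0.0000
k=5: j=0 S=106.3970 intr=24.4830 cont=24.2743 V=24.4830[EX]; j=1 S=118.3623 intr=12.5177 cont=12.3232 V=12.5177[EX]; j=2 S=131.6733 intr=0.0000 cont=3.0145 V=3.0145[hold]; j=3 S=146.4812 intr=0.0000 cont=0.0000 V=0.0000[hold]; j=4 S=162.9544 intr=0.0000 cont=0.0000 V=0.0000[hold]; j=5 S=181.2801 intr=0.0000 cont=0.0000 V=0.0000[hold]  S*(5)=118.3623
k=4: j=0 S=112.2203 intr=18.6597 cont=18.4579 V=18.6597[EX]; j=1 S=124.8405 intr=6.0395 cont=7.7501 V=7.7501[hold]; j=2 S=138.8800 intr=0.0000 cont=1.5046 V=1.5046[hold]; j=3 S=154.4984 intr=0.0000 cont=0.0000 V=0.0000[hold]; j=4 S=171.8732 intr=0.0000 cont=0.0000 V=0.0000[hold]  S*(4)=112.2203
k=3: j=0 S=118.3623 intr=12.5177 cont=13.1756 V=13.1756[hold]; j=1 S=131.6733 intr=0.0000 cont=4.6181 V=4.6181[hold]; j=2 S=146.4812 intr=0.0000 cont=0.7510 V=0.7510[hold]; j=3 S=162.9544 intr=0.0000 cont=0.0000 V=0.0000[hold]  S*(3)=-
k=2: j=0 S=124.8405 intr=6.0395 cont=8.8776 V=8.8776[hold]; j=1 S=138.8800 intr=0.0000 cont=2.6793 V=2.6793[hold]; j=2 S=154.4984 intr=0.0000 cont=0.3749 V=0.3749[hold]  S*(2)=-
k=1: j=0 S=131.6733 intr=0.0000 cont=5.7662 V=5.7662[hold]; j=1 S=146.4812 intr=0.0000 cont=1.5241 V=1.5241[hold]  S*(1)=-
k=0: j=0 S=138.8800 intr=0.0000 cont=3.6375 V=3.6375[hold]  S*(0)=-

price = 3.6375
boundary = - - - - 112.2203 118.3623
tree:
3.6375
5.7662 1.5241
8.8776 2.6793 0.3749
13.1756 4.6181 0.7510 0.0000
18.6597 7.7501 1.5046 0.0000 0.0000
24.4830 12.5177 3.0145 0.0000 0.0000 0.0000
30.0042 18.6597 6.0395 0.0000 0.0000 0.0000 0.0000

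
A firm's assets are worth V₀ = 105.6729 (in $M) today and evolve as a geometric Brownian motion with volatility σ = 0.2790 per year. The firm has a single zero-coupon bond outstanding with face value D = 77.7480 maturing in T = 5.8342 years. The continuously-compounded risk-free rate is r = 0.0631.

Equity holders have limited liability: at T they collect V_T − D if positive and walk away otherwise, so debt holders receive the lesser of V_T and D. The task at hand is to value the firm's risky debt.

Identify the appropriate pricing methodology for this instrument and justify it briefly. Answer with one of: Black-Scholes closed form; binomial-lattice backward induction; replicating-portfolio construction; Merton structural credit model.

Key observation: the data describe a firm's assets (V₀ = 105.6729, GBM) and a single zero-coupon debt of face 77.7480, so credit quantities follow from equity-as-call in the structural model.

framework: Merton structural credit model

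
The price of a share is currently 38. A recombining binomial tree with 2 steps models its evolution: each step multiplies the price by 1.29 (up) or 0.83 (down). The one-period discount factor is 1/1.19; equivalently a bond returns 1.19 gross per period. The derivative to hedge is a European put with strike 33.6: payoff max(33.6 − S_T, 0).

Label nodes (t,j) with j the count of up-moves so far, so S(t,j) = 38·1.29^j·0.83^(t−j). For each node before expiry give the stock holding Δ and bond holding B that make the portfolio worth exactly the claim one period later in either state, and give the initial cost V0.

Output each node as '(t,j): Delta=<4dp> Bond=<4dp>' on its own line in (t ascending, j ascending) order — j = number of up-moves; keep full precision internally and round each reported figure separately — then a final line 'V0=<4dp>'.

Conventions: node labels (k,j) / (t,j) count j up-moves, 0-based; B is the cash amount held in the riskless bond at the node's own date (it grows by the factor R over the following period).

No-arbitrage ⇒ martingale measure with p* = (R−d)/(u−d) = 0.7826.
Expiry values: V(2,0)=7.4218, V(2,1)=0.0000, V(2,2)=0.0000
(1,0): S=31.5400. Δ = (V_up−V_dn)/(S_up−S_dn) = (0.0000−7.4218)/(40.6866−26.1782) = -0.5116. V = [p*·0.0000 + (1−p*)·7.4218]/1.19 = 1.3558. B = V − Δ·S = 17.4902.
(1,1): S=49.0200. Δ = (V_up−V_dn)/(S_up−S_dn) = (0.0000−0.0000)/(63.2358−40.6866) = 0.0000. V = [p*·0.0000 + (1−p*)·0.0000]/1.19 = 0.0000. B = V − Δ·S = 0.0000.
(0,0): S=38.0000. Δ = (V_up−V_dn)/(S_up−S_dn) = (0.0000−1.3558)/(49.0200−31.5400) = -0.0776. V = [p*·0.0000 + (1−p*)·1.3558]/1.19 = 0.2477. B = V − Δ·S = 3.1951.
Check: Δ(0,0)·S0 + B(0,0) = 0.2477 = V0.

(0,0): Delta=-0.0776 Bond=3.1951
(1,0): Delta=-0.5116 Bond=17.4902
(1,1): Delta=0.0000 Bond=0.0000
V0=0.2477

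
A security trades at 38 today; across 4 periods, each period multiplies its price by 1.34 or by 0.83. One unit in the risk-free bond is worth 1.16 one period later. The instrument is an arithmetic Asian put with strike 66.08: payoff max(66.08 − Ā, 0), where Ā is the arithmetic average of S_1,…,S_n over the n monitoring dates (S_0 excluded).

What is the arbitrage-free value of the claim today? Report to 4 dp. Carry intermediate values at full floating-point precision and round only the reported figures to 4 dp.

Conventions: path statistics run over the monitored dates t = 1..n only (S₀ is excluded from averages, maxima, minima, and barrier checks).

price = 7.6167

Risk-neutral up-probability p* = (R−d)/(u−d) = (1.16−0.83)/(1.34−0.83) = 0.6471; the claim prices as the p*-weighted sum of path payoffs discounted by R^4.
Enumerate all 2^4 = 16 price paths (U = up ×1.34, D = down ×0.83); each path with k up-moves has probability p*^k·(1−p*)^(4−k).
DDDD: Ā=24.3701, payoff=41.7099, prob=0.015517
UDDD: Ā=39.3444, payoff=26.7356, prob=0.028448
DUDD: Ā=34.4994, payoff=31.5806, prob=0.028448
UUDD: Ā=55.6979, payoff=10.3821, prob=0.052155
DDUD: Ā=30.4781, payoff=35.6019, prob=0.028448
UDUD: Ā=49.2056, payoff=16.8744, prob=0.052155
DUUD: Ā=44.3606, payoff=21.7194, prob=0.052155
UUUD: Ā=71.6183, payoff=0.0000, prob=0.095617
DDDU: Ā=27.1404, payoff=38.9396, prob=0.028448
UDDU: Ā=43.8170, payoff=22.2630, prob=0.052155
DUDU: Ā=38.9720, payoff=27.1080, prob=0.052155
UUDU: Ā=62.9186, payoff=3.1614, prob=0.095617
DDUU: Ā=34.9506, payoff=31.1294, prob=0.052155
UDUU: Ā=56.4263, payoff=9.6537, prob=0.095617
DUUU: Ā=51.5813, payoff=14.4987, prob=0.095617
UUUU: Ā=83.2759, payoff=0.0000, prob=0.175297
Price = Σ prob·payoff / R^4 = 13.791162 / 1.810639 = 7.6167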